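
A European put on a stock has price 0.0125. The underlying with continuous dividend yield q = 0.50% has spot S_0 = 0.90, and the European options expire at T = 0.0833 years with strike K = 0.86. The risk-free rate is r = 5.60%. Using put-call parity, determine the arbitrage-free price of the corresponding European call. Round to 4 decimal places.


Answer: Call price = 0.0561

Derivation:
Put-call parity: C - P = S_0 * exp(-qT) - K * exp(-rT).
S_0 * exp(-qT) = 0.9000 * 0.99958359 = 0.89962523
K * exp(-rT) = 0.8600 * 0.99534606 = 0.85599761
C = P + S*exp(-qT) - K*exp(-rT)
C = 0.0125 + 0.89962523 - 0.85599761 = 0.0561


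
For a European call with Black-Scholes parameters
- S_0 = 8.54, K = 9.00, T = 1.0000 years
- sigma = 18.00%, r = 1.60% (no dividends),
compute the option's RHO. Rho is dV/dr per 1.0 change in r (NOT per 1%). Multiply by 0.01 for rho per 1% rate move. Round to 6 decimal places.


Answer: Rho = 3.409322

Derivation:
d1 = -0.1125753863; d2 = -0.2925753863
phi(d1) = 0.3964223316; exp(-qT) = 1.0000000000; exp(-rT) = 0.9841273201
N(d2) = 0.3849233649
Rho = K*T*exp(-rT)*N(d2) = 9.0000 * 1.0000 * 0.9841273201 * 0.3849233649 = 3.409322


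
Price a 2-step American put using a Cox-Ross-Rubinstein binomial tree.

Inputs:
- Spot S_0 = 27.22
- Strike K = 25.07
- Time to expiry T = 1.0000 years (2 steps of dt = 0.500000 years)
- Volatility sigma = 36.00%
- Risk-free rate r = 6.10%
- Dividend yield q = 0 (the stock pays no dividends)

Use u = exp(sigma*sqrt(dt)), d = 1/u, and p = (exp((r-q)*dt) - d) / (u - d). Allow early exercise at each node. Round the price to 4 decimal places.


dt = T/N = 0.500000
u = exp(sigma*sqrt(dt)) = 1.289892; d = 1/u = 0.775259
p = (exp((r-q)*dt) - d) / (u - d) = 0.496880
Discount per step: exp(-r*dt) = 0.969960
Stock lattice S(k, i) with i counting down-moves:
  k=0: S(0,0) = 27.2200
  k=1: S(1,0) = 35.1109; S(1,1) = 21.1025
  k=2: S(2,0) = 45.2892; S(2,1) = 27.2200; S(2,2) = 16.3599
Terminal payoffs V(N, i) = max(K - S_T, 0):
  V(2,0) = 0.000000; V(2,1) = 0.000000; V(2,2) = 8.710069
Backward induction: V(k, i) = exp(-r*dt) * [p * V(k+1, i) + (1-p) * V(k+1, i+1)]; then take max(V_cont, immediate exercise) for American.
  V(1,0) = exp(-r*dt) * [p*0.000000 + (1-p)*0.000000] = 0.000000; exercise = 0.000000; V(1,0) = max -> 0.000000
  V(1,1) = exp(-r*dt) * [p*0.000000 + (1-p)*8.710069] = 4.250567; exercise = 3.967457; V(1,1) = max -> 4.250567
  V(0,0) = exp(-r*dt) * [p*0.000000 + (1-p)*4.250567] = 2.074303; exercise = 0.000000; V(0,0) = max -> 2.074303

Answer: Price = V(0,0) = 2.0743


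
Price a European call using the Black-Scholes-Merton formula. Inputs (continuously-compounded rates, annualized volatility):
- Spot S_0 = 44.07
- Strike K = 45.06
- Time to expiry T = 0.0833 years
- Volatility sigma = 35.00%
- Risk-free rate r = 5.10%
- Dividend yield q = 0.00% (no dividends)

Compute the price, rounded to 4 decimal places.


d1 = (ln(S/K) + (r - q + 0.5*sigma^2) * T) / (sigma * sqrt(T)) = -0.12735824
d2 = d1 - sigma * sqrt(T) = -0.22837433
exp(-rT) = 0.99576071; exp(-qT) = 1.00000000
C = S_0 * exp(-qT) * N(d1) - K * exp(-rT) * N(d2)
N(d1) = 0.44932843; N(d2) = 0.40967762
C = 44.0700 * 1.00000000 * 0.44932843 - 45.0600 * 0.99576071 * 0.40967762 = 1.4201

Answer: Price = 1.4201


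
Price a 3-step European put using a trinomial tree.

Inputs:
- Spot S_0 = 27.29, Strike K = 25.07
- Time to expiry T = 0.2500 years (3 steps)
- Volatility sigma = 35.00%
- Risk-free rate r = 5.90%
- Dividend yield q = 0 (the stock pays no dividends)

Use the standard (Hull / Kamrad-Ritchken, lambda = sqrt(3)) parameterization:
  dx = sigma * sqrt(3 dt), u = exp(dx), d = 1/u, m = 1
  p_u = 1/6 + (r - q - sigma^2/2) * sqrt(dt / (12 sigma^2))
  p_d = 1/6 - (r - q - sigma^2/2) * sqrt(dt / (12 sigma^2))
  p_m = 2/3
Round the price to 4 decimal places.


Answer: Price = V(0,0) = 0.8672

Derivation:
dt = T/N = 0.083333; dx = sigma*sqrt(3*dt) = 0.175000
u = exp(dx) = 1.191246; d = 1/u = 0.839457
p_u = 0.166131, p_m = 0.666667, p_d = 0.167202
Discount per step: exp(-r*dt) = 0.995095
Stock lattice S(k, j) with j the centered position index:
  k=0: S(0,+0) = 27.2900
  k=1: S(1,-1) = 22.9088; S(1,+0) = 27.2900; S(1,+1) = 32.5091
  k=2: S(2,-2) = 19.2309; S(2,-1) = 22.9088; S(2,+0) = 27.2900; S(2,+1) = 32.5091; S(2,+2) = 38.7264
  k=3: S(3,-3) = 16.1435; S(3,-2) = 19.2309; S(3,-1) = 22.9088; S(3,+0) = 27.2900; S(3,+1) = 32.5091; S(3,+2) = 38.7264; S(3,+3) = 46.1326
Terminal payoffs V(N, j) = max(K - S_T, 0):
  V(3,-3) = 8.926454; V(3,-2) = 5.839062; V(3,-1) = 2.161218; V(3,+0) = 0.000000; V(3,+1) = 0.000000; V(3,+2) = 0.000000; V(3,+3) = 0.000000
Backward induction: V(k, j) = exp(-r*dt) * [p_u * V(k+1, j+1) + p_m * V(k+1, j) + p_d * V(k+1, j-1)]
  V(2,-2) = exp(-r*dt) * [p_u*2.161218 + p_m*5.839062 + p_d*8.926454] = 5.716104
  V(2,-1) = exp(-r*dt) * [p_u*0.000000 + p_m*2.161218 + p_d*5.839062] = 2.405262
  V(2,+0) = exp(-r*dt) * [p_u*0.000000 + p_m*0.000000 + p_d*2.161218] = 0.359588
  V(2,+1) = exp(-r*dt) * [p_u*0.000000 + p_m*0.000000 + p_d*0.000000] = 0.000000
  V(2,+2) = exp(-r*dt) * [p_u*0.000000 + p_m*0.000000 + p_d*0.000000] = 0.000000
  V(1,-1) = exp(-r*dt) * [p_u*0.359588 + p_m*2.405262 + p_d*5.716104] = 2.606148
  V(1,+0) = exp(-r*dt) * [p_u*0.000000 + p_m*0.359588 + p_d*2.405262] = 0.638743
  V(1,+1) = exp(-r*dt) * [p_u*0.000000 + p_m*0.000000 + p_d*0.359588] = 0.059829
  V(0,+0) = exp(-r*dt) * [p_u*0.059829 + p_m*0.638743 + p_d*2.606148] = 0.867248


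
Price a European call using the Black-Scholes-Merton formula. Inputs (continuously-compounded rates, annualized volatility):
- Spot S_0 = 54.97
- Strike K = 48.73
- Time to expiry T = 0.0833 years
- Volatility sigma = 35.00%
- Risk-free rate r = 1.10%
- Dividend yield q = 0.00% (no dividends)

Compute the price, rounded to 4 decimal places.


Answer: Price = 6.5764

Derivation:
d1 = (ln(S/K) + (r - q + 0.5*sigma^2) * T) / (sigma * sqrt(T)) = 1.25238616
d2 = d1 - sigma * sqrt(T) = 1.15137007
exp(-rT) = 0.99908412; exp(-qT) = 1.00000000
C = S_0 * exp(-qT) * N(d1) - K * exp(-rT) * N(d2)
N(d1) = 0.89478541; N(d2) = 0.87520999
C = 54.9700 * 1.00000000 * 0.89478541 - 48.7300 * 0.99908412 * 0.87520999 = 6.5764


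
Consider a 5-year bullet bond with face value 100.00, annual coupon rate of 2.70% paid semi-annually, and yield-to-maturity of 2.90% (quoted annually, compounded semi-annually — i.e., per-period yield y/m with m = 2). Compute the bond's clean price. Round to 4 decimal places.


Coupon per period c = face * coupon_rate / m = 1.350000
Periods per year m = 2; per-period yield y/m = 0.014500
Number of cashflows N = 10
Cashflows (t years, CF_t, discount factor 1/(1+y/m)^(m*t), PV):
  t = 0.5000: CF_t = 1.350000, DF = 0.985707, PV = 1.330705
  t = 1.0000: CF_t = 1.350000, DF = 0.971619, PV = 1.311685
  t = 1.5000: CF_t = 1.350000, DF = 0.957732, PV = 1.292938
  t = 2.0000: CF_t = 1.350000, DF = 0.944043, PV = 1.274458
  t = 2.5000: CF_t = 1.350000, DF = 0.930550, PV = 1.256243
  t = 3.0000: CF_t = 1.350000, DF = 0.917250, PV = 1.238287
  t = 3.5000: CF_t = 1.350000, DF = 0.904140, PV = 1.220589
  t = 4.0000: CF_t = 1.350000, DF = 0.891217, PV = 1.203143
  t = 4.5000: CF_t = 1.350000, DF = 0.878479, PV = 1.185947
  t = 5.0000: CF_t = 101.350000, DF = 0.865923, PV = 87.761339
Price P = sum_t PV_t = 99.075334

Answer: Price = 99.0753


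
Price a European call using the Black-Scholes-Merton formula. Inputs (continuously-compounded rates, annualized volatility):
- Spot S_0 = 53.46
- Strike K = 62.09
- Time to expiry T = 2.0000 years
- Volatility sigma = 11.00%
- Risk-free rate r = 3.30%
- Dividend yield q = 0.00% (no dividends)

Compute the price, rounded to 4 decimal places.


d1 = (ln(S/K) + (r - q + 0.5*sigma^2) * T) / (sigma * sqrt(T)) = -0.45994876
d2 = d1 - sigma * sqrt(T) = -0.61551225
exp(-rT) = 0.93613086; exp(-qT) = 1.00000000
C = S_0 * exp(-qT) * N(d1) - K * exp(-rT) * N(d2)
N(d1) = 0.32277650; N(d2) = 0.26910824
C = 53.4600 * 1.00000000 * 0.32277650 - 62.0900 * 0.93613086 * 0.26910824 = 1.6139

Answer: Price = 1.6139


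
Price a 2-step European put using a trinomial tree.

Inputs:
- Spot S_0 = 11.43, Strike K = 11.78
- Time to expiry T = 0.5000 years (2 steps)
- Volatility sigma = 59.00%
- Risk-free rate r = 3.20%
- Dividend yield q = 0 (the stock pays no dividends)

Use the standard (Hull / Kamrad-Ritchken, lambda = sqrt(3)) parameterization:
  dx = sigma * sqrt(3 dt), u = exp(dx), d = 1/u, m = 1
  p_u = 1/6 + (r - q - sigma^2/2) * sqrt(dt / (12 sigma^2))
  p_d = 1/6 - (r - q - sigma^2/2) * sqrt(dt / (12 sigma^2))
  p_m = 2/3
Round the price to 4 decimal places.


dt = T/N = 0.250000; dx = sigma*sqrt(3*dt) = 0.510955
u = exp(dx) = 1.666882; d = 1/u = 0.599922
p_u = 0.131916, p_m = 0.666667, p_d = 0.201418
Discount per step: exp(-r*dt) = 0.992032
Stock lattice S(k, j) with j the centered position index:
  k=0: S(0,+0) = 11.4300
  k=1: S(1,-1) = 6.8571; S(1,+0) = 11.4300; S(1,+1) = 19.0525
  k=2: S(2,-2) = 4.1137; S(2,-1) = 6.8571; S(2,+0) = 11.4300; S(2,+1) = 19.0525; S(2,+2) = 31.7582
Terminal payoffs V(N, j) = max(K - S_T, 0):
  V(2,-2) = 7.666264; V(2,-1) = 4.922887; V(2,+0) = 0.350000; V(2,+1) = 0.000000; V(2,+2) = 0.000000
Backward induction: V(k, j) = exp(-r*dt) * [p_u * V(k+1, j+1) + p_m * V(k+1, j) + p_d * V(k+1, j-1)]
  V(1,-1) = exp(-r*dt) * [p_u*0.350000 + p_m*4.922887 + p_d*7.666264] = 4.833395
  V(1,+0) = exp(-r*dt) * [p_u*0.000000 + p_m*0.350000 + p_d*4.922887] = 1.215130
  V(1,+1) = exp(-r*dt) * [p_u*0.000000 + p_m*0.000000 + p_d*0.350000] = 0.069934
  V(0,+0) = exp(-r*dt) * [p_u*0.069934 + p_m*1.215130 + p_d*4.833395] = 1.778558

Answer: Price = V(0,0) = 1.7786


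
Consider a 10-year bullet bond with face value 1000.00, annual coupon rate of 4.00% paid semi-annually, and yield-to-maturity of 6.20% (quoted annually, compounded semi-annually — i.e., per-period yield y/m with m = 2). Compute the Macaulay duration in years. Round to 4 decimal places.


Coupon per period c = face * coupon_rate / m = 20.000000
Periods per year m = 2; per-period yield y/m = 0.031000
Number of cashflows N = 20
Cashflows (t years, CF_t, discount factor 1/(1+y/m)^(m*t), PV):
  t = 0.5000: CF_t = 20.000000, DF = 0.969932, PV = 19.398642
  t = 1.0000: CF_t = 20.000000, DF = 0.940768, PV = 18.815366
  t = 1.5000: CF_t = 20.000000, DF = 0.912481, PV = 18.249627
  t = 2.0000: CF_t = 20.000000, DF = 0.885045, PV = 17.700899
  t = 2.5000: CF_t = 20.000000, DF = 0.858434, PV = 17.168671
  t = 3.0000: CF_t = 20.000000, DF = 0.832622, PV = 16.652445
  t = 3.5000: CF_t = 20.000000, DF = 0.807587, PV = 16.151741
  t = 4.0000: CF_t = 20.000000, DF = 0.783305, PV = 15.666092
  t = 4.5000: CF_t = 20.000000, DF = 0.759752, PV = 15.195046
  t = 5.0000: CF_t = 20.000000, DF = 0.736908, PV = 14.738163
  t = 5.5000: CF_t = 20.000000, DF = 0.714751, PV = 14.295017
  t = 6.0000: CF_t = 20.000000, DF = 0.693260, PV = 13.865196
  t = 6.5000: CF_t = 20.000000, DF = 0.672415, PV = 13.448299
  t = 7.0000: CF_t = 20.000000, DF = 0.652197, PV = 13.043937
  t = 7.5000: CF_t = 20.000000, DF = 0.632587, PV = 12.651733
  t = 8.0000: CF_t = 20.000000, DF = 0.613566, PV = 12.271322
  t = 8.5000: CF_t = 20.000000, DF = 0.595117, PV = 11.902349
  t = 9.0000: CF_t = 20.000000, DF = 0.577224, PV = 11.544471
  t = 9.5000: CF_t = 20.000000, DF = 0.559868, PV = 11.197353
  t = 10.0000: CF_t = 1020.000000, DF = 0.543034, PV = 553.894262
Price P = sum_t PV_t = 837.850629
Macaulay numerator sum_t t * PV_t:
  t * PV_t at t = 0.5000: 9.699321
  t * PV_t at t = 1.0000: 18.815366
  t * PV_t at t = 1.5000: 27.374441
  t * PV_t at t = 2.0000: 35.401799
  t * PV_t at t = 2.5000: 42.921677
  t * PV_t at t = 3.0000: 49.957335
  t * PV_t at t = 3.5000: 56.531093
  t * PV_t at t = 4.0000: 62.664368
  t * PV_t at t = 4.5000: 68.377705
  t * PV_t at t = 5.0000: 73.690813
  t * PV_t at t = 5.5000: 78.622594
  t * PV_t at t = 6.0000: 83.191176
  t * PV_t at t = 6.5000: 87.413942
  t * PV_t at t = 7.0000: 91.307557
  t * PV_t at t = 7.5000: 94.887997
  t * PV_t at t = 8.0000: 98.170576
  t * PV_t at t = 8.5000: 101.169968
  t * PV_t at t = 9.0000: 103.900235
  t * PV_t at t = 9.5000: 106.374850
  t * PV_t at t = 10.0000: 5538.942619
Macaulay duration D = (sum_t t * PV_t) / P = 6829.415430 / 837.850629 = 8.151113

Answer: Macaulay duration = 8.1511 years


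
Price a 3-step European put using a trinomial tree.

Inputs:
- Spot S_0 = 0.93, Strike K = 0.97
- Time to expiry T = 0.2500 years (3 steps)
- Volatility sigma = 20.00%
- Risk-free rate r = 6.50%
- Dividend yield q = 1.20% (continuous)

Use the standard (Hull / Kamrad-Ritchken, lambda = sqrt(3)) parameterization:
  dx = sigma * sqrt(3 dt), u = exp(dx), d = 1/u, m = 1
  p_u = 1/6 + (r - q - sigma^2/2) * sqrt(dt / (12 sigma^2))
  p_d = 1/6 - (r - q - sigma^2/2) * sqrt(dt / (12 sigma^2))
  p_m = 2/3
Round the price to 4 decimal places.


Answer: Price = V(0,0) = 0.0540

Derivation:
dt = T/N = 0.083333; dx = sigma*sqrt(3*dt) = 0.100000
u = exp(dx) = 1.105171; d = 1/u = 0.904837
p_u = 0.180417, p_m = 0.666667, p_d = 0.152917
Discount per step: exp(-r*dt) = 0.994598
Stock lattice S(k, j) with j the centered position index:
  k=0: S(0,+0) = 0.9300
  k=1: S(1,-1) = 0.8415; S(1,+0) = 0.9300; S(1,+1) = 1.0278
  k=2: S(2,-2) = 0.7614; S(2,-1) = 0.8415; S(2,+0) = 0.9300; S(2,+1) = 1.0278; S(2,+2) = 1.1359
  k=3: S(3,-3) = 0.6890; S(3,-2) = 0.7614; S(3,-1) = 0.8415; S(3,+0) = 0.9300; S(3,+1) = 1.0278; S(3,+2) = 1.1359; S(3,+3) = 1.2554
Terminal payoffs V(N, j) = max(K - S_T, 0):
  V(3,-3) = 0.281039; V(3,-2) = 0.208580; V(3,-1) = 0.128501; V(3,+0) = 0.040000; V(3,+1) = 0.000000; V(3,+2) = 0.000000; V(3,+3) = 0.000000
Backward induction: V(k, j) = exp(-r*dt) * [p_u * V(k+1, j+1) + p_m * V(k+1, j) + p_d * V(k+1, j-1)]
  V(2,-2) = exp(-r*dt) * [p_u*0.128501 + p_m*0.208580 + p_d*0.281039] = 0.204104
  V(2,-1) = exp(-r*dt) * [p_u*0.040000 + p_m*0.128501 + p_d*0.208580] = 0.124105
  V(2,+0) = exp(-r*dt) * [p_u*0.000000 + p_m*0.040000 + p_d*0.128501] = 0.046066
  V(2,+1) = exp(-r*dt) * [p_u*0.000000 + p_m*0.000000 + p_d*0.040000] = 0.006084
  V(2,+2) = exp(-r*dt) * [p_u*0.000000 + p_m*0.000000 + p_d*0.000000] = 0.000000
  V(1,-1) = exp(-r*dt) * [p_u*0.046066 + p_m*0.124105 + p_d*0.204104] = 0.121599
  V(1,+0) = exp(-r*dt) * [p_u*0.006084 + p_m*0.046066 + p_d*0.124105] = 0.050512
  V(1,+1) = exp(-r*dt) * [p_u*0.000000 + p_m*0.006084 + p_d*0.046066] = 0.011040
  V(0,+0) = exp(-r*dt) * [p_u*0.011040 + p_m*0.050512 + p_d*0.121599] = 0.053968


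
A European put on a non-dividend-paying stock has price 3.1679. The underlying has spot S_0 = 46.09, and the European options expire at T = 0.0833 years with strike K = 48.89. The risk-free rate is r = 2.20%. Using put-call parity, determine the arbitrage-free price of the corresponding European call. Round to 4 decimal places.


Answer: Call price = 0.4574

Derivation:
Put-call parity: C - P = S_0 * exp(-qT) - K * exp(-rT).
S_0 * exp(-qT) = 46.0900 * 1.00000000 = 46.09000000
K * exp(-rT) = 48.8900 * 0.99816908 = 48.80048623
C = P + S*exp(-qT) - K*exp(-rT)
C = 3.1679 + 46.09000000 - 48.80048623 = 0.4574


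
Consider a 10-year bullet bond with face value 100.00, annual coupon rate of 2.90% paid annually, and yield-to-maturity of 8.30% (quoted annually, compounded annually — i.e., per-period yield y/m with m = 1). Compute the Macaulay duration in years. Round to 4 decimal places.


Coupon per period c = face * coupon_rate / m = 2.900000
Periods per year m = 1; per-period yield y/m = 0.083000
Number of cashflows N = 10
Cashflows (t years, CF_t, discount factor 1/(1+y/m)^(m*t), PV):
  t = 1.0000: CF_t = 2.900000, DF = 0.923361, PV = 2.677747
  t = 2.0000: CF_t = 2.900000, DF = 0.852596, PV = 2.472527
  t = 3.0000: CF_t = 2.900000, DF = 0.787254, PV = 2.283035
  t = 4.0000: CF_t = 2.900000, DF = 0.726919, PV = 2.108066
  t = 5.0000: CF_t = 2.900000, DF = 0.671209, PV = 1.946506
  t = 6.0000: CF_t = 2.900000, DF = 0.619768, PV = 1.797328
  t = 7.0000: CF_t = 2.900000, DF = 0.572270, PV = 1.659582
  t = 8.0000: CF_t = 2.900000, DF = 0.528412, PV = 1.532394
  t = 9.0000: CF_t = 2.900000, DF = 0.487915, PV = 1.414953
  t = 10.0000: CF_t = 102.900000, DF = 0.450521, PV = 46.358653
Price P = sum_t PV_t = 64.250790
Macaulay numerator sum_t t * PV_t:
  t * PV_t at t = 1.0000: 2.677747
  t * PV_t at t = 2.0000: 4.945054
  t * PV_t at t = 3.0000: 6.849106
  t * PV_t at t = 4.0000: 8.432263
  t * PV_t at t = 5.0000: 9.732529
  t * PV_t at t = 6.0000: 10.783966
  t * PV_t at t = 7.0000: 11.617076
  t * PV_t at t = 8.0000: 12.259149
  t * PV_t at t = 9.0000: 12.734573
  t * PV_t at t = 10.0000: 463.586530
Macaulay duration D = (sum_t t * PV_t) / P = 543.617995 / 64.250790 = 8.460876

Answer: Macaulay duration = 8.4609 years


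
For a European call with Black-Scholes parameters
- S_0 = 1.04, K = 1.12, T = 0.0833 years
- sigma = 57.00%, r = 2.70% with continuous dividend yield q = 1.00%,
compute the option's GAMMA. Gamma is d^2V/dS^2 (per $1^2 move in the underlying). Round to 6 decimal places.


Answer: Gamma = 2.183919

Derivation:
d1 = -0.3596079187; d2 = -0.5241198331
phi(d1) = 0.3739633576; exp(-qT) = 0.9991673468; exp(-rT) = 0.9977534273
Gamma = exp(-qT) * phi(d1) / (S * sigma * sqrt(T)) = 0.9991673468 * 0.3739633576 / (1.0400 * 0.5700 * 0.2886173938) = 2.183919


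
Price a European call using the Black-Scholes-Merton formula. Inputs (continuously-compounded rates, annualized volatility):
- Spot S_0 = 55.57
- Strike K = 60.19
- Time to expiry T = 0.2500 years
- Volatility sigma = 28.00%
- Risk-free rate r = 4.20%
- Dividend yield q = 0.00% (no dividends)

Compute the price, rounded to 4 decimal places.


d1 = (ln(S/K) + (r - q + 0.5*sigma^2) * T) / (sigma * sqrt(T)) = -0.42544813
d2 = d1 - sigma * sqrt(T) = -0.56544813
exp(-rT) = 0.98955493; exp(-qT) = 1.00000000
C = S_0 * exp(-qT) * N(d1) - K * exp(-rT) * N(d2)
N(d1) = 0.33525501; N(d2) = 0.28588450
C = 55.5700 * 1.00000000 * 0.33525501 - 60.1900 * 0.98955493 * 0.28588450 = 1.6025

Answer: Price = 1.6025


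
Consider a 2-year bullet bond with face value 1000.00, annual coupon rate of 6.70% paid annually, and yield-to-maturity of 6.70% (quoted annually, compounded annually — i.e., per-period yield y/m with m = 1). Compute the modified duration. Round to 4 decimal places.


Answer: Modified duration = 1.8156

Derivation:
Coupon per period c = face * coupon_rate / m = 67.000000
Periods per year m = 1; per-period yield y/m = 0.067000
Number of cashflows N = 2
Cashflows (t years, CF_t, discount factor 1/(1+y/m)^(m*t), PV):
  t = 1.0000: CF_t = 67.000000, DF = 0.937207, PV = 62.792877
  t = 2.0000: CF_t = 1067.000000, DF = 0.878357, PV = 937.207123
Price P = sum_t PV_t = 1000.000000
First compute Macaulay numerator sum_t t * PV_t:
  t * PV_t at t = 1.0000: 62.792877
  t * PV_t at t = 2.0000: 1874.414246
Macaulay duration D = 1937.207123 / 1000.000000 = 1.937207
Modified duration = D / (1 + y/m) = 1.937207 / (1 + 0.067000) = 1.815564


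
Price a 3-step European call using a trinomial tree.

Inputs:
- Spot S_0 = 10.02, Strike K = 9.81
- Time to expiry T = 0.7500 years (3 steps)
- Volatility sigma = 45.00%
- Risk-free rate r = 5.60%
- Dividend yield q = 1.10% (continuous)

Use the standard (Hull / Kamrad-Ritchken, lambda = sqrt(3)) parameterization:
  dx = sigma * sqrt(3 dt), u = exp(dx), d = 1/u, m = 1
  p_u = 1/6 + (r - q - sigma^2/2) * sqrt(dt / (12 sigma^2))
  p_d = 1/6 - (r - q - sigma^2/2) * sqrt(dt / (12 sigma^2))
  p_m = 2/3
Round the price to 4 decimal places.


dt = T/N = 0.250000; dx = sigma*sqrt(3*dt) = 0.389711
u = exp(dx) = 1.476555; d = 1/u = 0.677252
p_u = 0.148624, p_m = 0.666667, p_d = 0.184709
Discount per step: exp(-r*dt) = 0.986098
Stock lattice S(k, j) with j the centered position index:
  k=0: S(0,+0) = 10.0200
  k=1: S(1,-1) = 6.7861; S(1,+0) = 10.0200; S(1,+1) = 14.7951
  k=2: S(2,-2) = 4.5959; S(2,-1) = 6.7861; S(2,+0) = 10.0200; S(2,+1) = 14.7951; S(2,+2) = 21.8457
  k=3: S(3,-3) = 3.1126; S(3,-2) = 4.5959; S(3,-1) = 6.7861; S(3,+0) = 10.0200; S(3,+1) = 14.7951; S(3,+2) = 21.8457; S(3,+3) = 32.2564
Terminal payoffs V(N, j) = max(S_T - K, 0):
  V(3,-3) = 0.000000; V(3,-2) = 0.000000; V(3,-1) = 0.000000; V(3,+0) = 0.210000; V(3,+1) = 4.985078; V(3,+2) = 12.035740; V(3,+3) = 22.446430
Backward induction: V(k, j) = exp(-r*dt) * [p_u * V(k+1, j+1) + p_m * V(k+1, j) + p_d * V(k+1, j-1)]
  V(2,-2) = exp(-r*dt) * [p_u*0.000000 + p_m*0.000000 + p_d*0.000000] = 0.000000
  V(2,-1) = exp(-r*dt) * [p_u*0.210000 + p_m*0.000000 + p_d*0.000000] = 0.030777
  V(2,+0) = exp(-r*dt) * [p_u*4.985078 + p_m*0.210000 + p_d*0.000000] = 0.868658
  V(2,+1) = exp(-r*dt) * [p_u*12.035740 + p_m*4.985078 + p_d*0.210000] = 5.079368
  V(2,+2) = exp(-r*dt) * [p_u*22.446430 + p_m*12.035740 + p_d*4.985078] = 12.109972
  V(1,-1) = exp(-r*dt) * [p_u*0.868658 + p_m*0.030777 + p_d*0.000000] = 0.147542
  V(1,+0) = exp(-r*dt) * [p_u*5.079368 + p_m*0.868658 + p_d*0.030777] = 1.321083
  V(1,+1) = exp(-r*dt) * [p_u*12.109972 + p_m*5.079368 + p_d*0.868658] = 5.272202
  V(0,+0) = exp(-r*dt) * [p_u*5.272202 + p_m*1.321083 + p_d*0.147542] = 1.668036

Answer: Price = V(0,0) = 1.6680


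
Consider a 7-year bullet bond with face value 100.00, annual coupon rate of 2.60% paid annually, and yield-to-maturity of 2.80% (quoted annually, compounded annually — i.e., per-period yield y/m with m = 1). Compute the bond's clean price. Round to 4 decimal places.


Coupon per period c = face * coupon_rate / m = 2.600000
Periods per year m = 1; per-period yield y/m = 0.028000
Number of cashflows N = 7
Cashflows (t years, CF_t, discount factor 1/(1+y/m)^(m*t), PV):
  t = 1.0000: CF_t = 2.600000, DF = 0.972763, PV = 2.529183
  t = 2.0000: CF_t = 2.600000, DF = 0.946267, PV = 2.460295
  t = 3.0000: CF_t = 2.600000, DF = 0.920493, PV = 2.393283
  t = 4.0000: CF_t = 2.600000, DF = 0.895422, PV = 2.328096
  t = 5.0000: CF_t = 2.600000, DF = 0.871033, PV = 2.264685
  t = 6.0000: CF_t = 2.600000, DF = 0.847308, PV = 2.203001
  t = 7.0000: CF_t = 102.600000, DF = 0.824230, PV = 84.565955
Price P = sum_t PV_t = 98.744497

Answer: Price = 98.7445


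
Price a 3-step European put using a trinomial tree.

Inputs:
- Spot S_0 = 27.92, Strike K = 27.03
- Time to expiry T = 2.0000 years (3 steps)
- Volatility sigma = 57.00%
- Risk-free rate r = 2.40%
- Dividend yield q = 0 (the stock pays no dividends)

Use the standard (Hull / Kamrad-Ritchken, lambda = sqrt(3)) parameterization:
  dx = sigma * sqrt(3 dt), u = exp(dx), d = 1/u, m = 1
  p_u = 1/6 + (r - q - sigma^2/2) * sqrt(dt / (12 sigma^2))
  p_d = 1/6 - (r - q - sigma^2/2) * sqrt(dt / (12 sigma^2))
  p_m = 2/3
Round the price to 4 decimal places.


dt = T/N = 0.666667; dx = sigma*sqrt(3*dt) = 0.806102
u = exp(dx) = 2.239162; d = 1/u = 0.446596
p_u = 0.109416, p_m = 0.666667, p_d = 0.223918
Discount per step: exp(-r*dt) = 0.984127
Stock lattice S(k, j) with j the centered position index:
  k=0: S(0,+0) = 27.9200
  k=1: S(1,-1) = 12.4689; S(1,+0) = 27.9200; S(1,+1) = 62.5174
  k=2: S(2,-2) = 5.5686; S(2,-1) = 12.4689; S(2,+0) = 27.9200; S(2,+1) = 62.5174; S(2,+2) = 139.9866
  k=3: S(3,-3) = 2.4869; S(3,-2) = 5.5686; S(3,-1) = 12.4689; S(3,+0) = 27.9200; S(3,+1) = 62.5174; S(3,+2) = 139.9866; S(3,+3) = 313.4527
Terminal payoffs V(N, j) = max(K - S_T, 0):
  V(3,-3) = 24.543097; V(3,-2) = 21.461421; V(3,-1) = 14.561050; V(3,+0) = 0.000000; V(3,+1) = 0.000000; V(3,+2) = 0.000000; V(3,+3) = 0.000000
Backward induction: V(k, j) = exp(-r*dt) * [p_u * V(k+1, j+1) + p_m * V(k+1, j) + p_d * V(k+1, j-1)]
  V(2,-2) = exp(-r*dt) * [p_u*14.561050 + p_m*21.461421 + p_d*24.543097] = 21.056834
  V(2,-1) = exp(-r*dt) * [p_u*0.000000 + p_m*14.561050 + p_d*21.461421] = 14.282595
  V(2,+0) = exp(-r*dt) * [p_u*0.000000 + p_m*0.000000 + p_d*14.561050] = 3.208722
  V(2,+1) = exp(-r*dt) * [p_u*0.000000 + p_m*0.000000 + p_d*0.000000] = 0.000000
  V(2,+2) = exp(-r*dt) * [p_u*0.000000 + p_m*0.000000 + p_d*0.000000] = 0.000000
  V(1,-1) = exp(-r*dt) * [p_u*3.208722 + p_m*14.282595 + p_d*21.056834] = 14.356261
  V(1,+0) = exp(-r*dt) * [p_u*0.000000 + p_m*3.208722 + p_d*14.282595] = 5.252554
  V(1,+1) = exp(-r*dt) * [p_u*0.000000 + p_m*0.000000 + p_d*3.208722] = 0.707085
  V(0,+0) = exp(-r*dt) * [p_u*0.707085 + p_m*5.252554 + p_d*14.356261] = 6.685853

Answer: Price = V(0,0) = 6.6859


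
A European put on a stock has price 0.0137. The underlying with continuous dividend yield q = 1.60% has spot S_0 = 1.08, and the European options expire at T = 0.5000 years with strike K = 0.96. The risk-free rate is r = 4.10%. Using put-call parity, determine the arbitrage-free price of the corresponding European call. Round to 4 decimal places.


Put-call parity: C - P = S_0 * exp(-qT) - K * exp(-rT).
S_0 * exp(-qT) = 1.0800 * 0.99203191 = 1.07139447
K * exp(-rT) = 0.9600 * 0.97970870 = 0.94052035
C = P + S*exp(-qT) - K*exp(-rT)
C = 0.0137 + 1.07139447 - 0.94052035 = 0.1446

Answer: Call price = 0.1446


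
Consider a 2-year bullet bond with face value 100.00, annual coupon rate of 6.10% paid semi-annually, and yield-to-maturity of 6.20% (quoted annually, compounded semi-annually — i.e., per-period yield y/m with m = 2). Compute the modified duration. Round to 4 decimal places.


Answer: Modified duration = 1.8553

Derivation:
Coupon per period c = face * coupon_rate / m = 3.050000
Periods per year m = 2; per-period yield y/m = 0.031000
Number of cashflows N = 4
Cashflows (t years, CF_t, discount factor 1/(1+y/m)^(m*t), PV):
  t = 0.5000: CF_t = 3.050000, DF = 0.969932, PV = 2.958293
  t = 1.0000: CF_t = 3.050000, DF = 0.940768, PV = 2.869343
  t = 1.5000: CF_t = 3.050000, DF = 0.912481, PV = 2.783068
  t = 2.0000: CF_t = 103.050000, DF = 0.885045, PV = 91.203884
Price P = sum_t PV_t = 99.814589
First compute Macaulay numerator sum_t t * PV_t:
  t * PV_t at t = 0.5000: 1.479146
  t * PV_t at t = 1.0000: 2.869343
  t * PV_t at t = 1.5000: 4.174602
  t * PV_t at t = 2.0000: 182.407769
Macaulay duration D = 190.930861 / 99.814589 = 1.912855
Modified duration = D / (1 + y/m) = 1.912855 / (1 + 0.031000) = 1.855340


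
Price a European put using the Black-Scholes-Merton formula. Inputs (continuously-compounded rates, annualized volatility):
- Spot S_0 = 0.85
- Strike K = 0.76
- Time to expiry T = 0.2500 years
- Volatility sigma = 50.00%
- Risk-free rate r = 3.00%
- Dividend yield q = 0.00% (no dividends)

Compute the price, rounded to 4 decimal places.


d1 = (ln(S/K) + (r - q + 0.5*sigma^2) * T) / (sigma * sqrt(T)) = 0.60267166
d2 = d1 - sigma * sqrt(T) = 0.35267166
exp(-rT) = 0.99252805; exp(-qT) = 1.00000000
P = K * exp(-rT) * N(-d2) - S_0 * exp(-qT) * N(-d1)
N(-d1) = 0.27336357; N(-d2) = 0.36216730
P = 0.7600 * 0.99252805 * 0.36216730 - 0.8500 * 1.00000000 * 0.27336357 = 0.0408

Answer: Price = 0.0408


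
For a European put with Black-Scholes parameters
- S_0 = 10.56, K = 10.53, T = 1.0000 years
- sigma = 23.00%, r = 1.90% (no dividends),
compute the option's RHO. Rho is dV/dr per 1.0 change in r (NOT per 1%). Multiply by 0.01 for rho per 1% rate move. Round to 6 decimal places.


Answer: Rho = -5.248430

Derivation:
d1 = 0.2099780527; d2 = -0.0200219473
phi(d1) = 0.3902436761; exp(-qT) = 1.0000000000; exp(-rT) = 0.9811793622
N(-d2) = 0.5079870677
Rho = -K*T*exp(-rT)*N(-d2) = -10.5300 * 1.0000 * 0.9811793622 * 0.5079870677 = -5.248430


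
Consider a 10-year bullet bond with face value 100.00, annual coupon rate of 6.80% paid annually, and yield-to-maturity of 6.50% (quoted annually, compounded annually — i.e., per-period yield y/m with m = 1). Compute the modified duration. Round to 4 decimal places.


Answer: Modified duration = 7.1359

Derivation:
Coupon per period c = face * coupon_rate / m = 6.800000
Periods per year m = 1; per-period yield y/m = 0.065000
Number of cashflows N = 10
Cashflows (t years, CF_t, discount factor 1/(1+y/m)^(m*t), PV):
  t = 1.0000: CF_t = 6.800000, DF = 0.938967, PV = 6.384977
  t = 2.0000: CF_t = 6.800000, DF = 0.881659, PV = 5.995283
  t = 3.0000: CF_t = 6.800000, DF = 0.827849, PV = 5.629374
  t = 4.0000: CF_t = 6.800000, DF = 0.777323, PV = 5.285797
  t = 5.0000: CF_t = 6.800000, DF = 0.729881, PV = 4.963190
  t = 6.0000: CF_t = 6.800000, DF = 0.685334, PV = 4.660272
  t = 7.0000: CF_t = 6.800000, DF = 0.643506, PV = 4.375842
  t = 8.0000: CF_t = 6.800000, DF = 0.604231, PV = 4.108772
  t = 9.0000: CF_t = 6.800000, DF = 0.567353, PV = 3.858002
  t = 10.0000: CF_t = 106.800000, DF = 0.532726, PV = 56.895141
Price P = sum_t PV_t = 102.156649
First compute Macaulay numerator sum_t t * PV_t:
  t * PV_t at t = 1.0000: 6.384977
  t * PV_t at t = 2.0000: 11.990566
  t * PV_t at t = 3.0000: 16.888121
  t * PV_t at t = 4.0000: 21.143188
  t * PV_t at t = 5.0000: 24.815948
  t * PV_t at t = 6.0000: 27.961632
  t * PV_t at t = 7.0000: 30.630896
  t * PV_t at t = 8.0000: 32.870177
  t * PV_t at t = 9.0000: 34.722018
  t * PV_t at t = 10.0000: 568.951406
Macaulay duration D = 776.358929 / 102.156649 = 7.599691
Modified duration = D / (1 + y/m) = 7.599691 / (1 + 0.065000) = 7.135860


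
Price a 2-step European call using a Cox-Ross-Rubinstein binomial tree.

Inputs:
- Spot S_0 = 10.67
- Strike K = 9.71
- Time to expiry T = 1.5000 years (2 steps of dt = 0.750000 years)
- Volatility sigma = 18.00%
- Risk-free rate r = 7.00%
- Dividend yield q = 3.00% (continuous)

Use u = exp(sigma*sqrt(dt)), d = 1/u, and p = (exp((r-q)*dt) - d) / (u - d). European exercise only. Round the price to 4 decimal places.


Answer: Price = V(0,0) = 1.7916

Derivation:
dt = T/N = 0.750000
u = exp(sigma*sqrt(dt)) = 1.168691; d = 1/u = 0.855658
p = (exp((r-q)*dt) - d) / (u - d) = 0.558396
Discount per step: exp(-r*dt) = 0.948854
Stock lattice S(k, i) with i counting down-moves:
  k=0: S(0,0) = 10.6700
  k=1: S(1,0) = 12.4699; S(1,1) = 9.1299
  k=2: S(2,0) = 14.5735; S(2,1) = 10.6700; S(2,2) = 7.8120
Terminal payoffs V(N, i) = max(S_T - K, 0):
  V(2,0) = 4.863506; V(2,1) = 0.960000; V(2,2) = 0.000000
Backward induction: V(k, i) = exp(-r*dt) * [p * V(k+1, i) + (1-p) * V(k+1, i+1)].
  V(1,0) = exp(-r*dt) * [p*4.863506 + (1-p)*0.960000] = 2.979120
  V(1,1) = exp(-r*dt) * [p*0.960000 + (1-p)*0.000000] = 0.508643
  V(0,0) = exp(-r*dt) * [p*2.979120 + (1-p)*0.508643] = 1.791577


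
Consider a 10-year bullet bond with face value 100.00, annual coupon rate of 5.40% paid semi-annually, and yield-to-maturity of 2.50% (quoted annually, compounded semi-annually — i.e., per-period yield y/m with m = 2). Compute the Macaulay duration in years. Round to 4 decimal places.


Answer: Macaulay duration = 8.1237 years

Derivation:
Coupon per period c = face * coupon_rate / m = 2.700000
Periods per year m = 2; per-period yield y/m = 0.012500
Number of cashflows N = 20
Cashflows (t years, CF_t, discount factor 1/(1+y/m)^(m*t), PV):
  t = 0.5000: CF_t = 2.700000, DF = 0.987654, PV = 2.666667
  t = 1.0000: CF_t = 2.700000, DF = 0.975461, PV = 2.633745
  t = 1.5000: CF_t = 2.700000, DF = 0.963418, PV = 2.601229
  t = 2.0000: CF_t = 2.700000, DF = 0.951524, PV = 2.569116
  t = 2.5000: CF_t = 2.700000, DF = 0.939777, PV = 2.537398
  t = 3.0000: CF_t = 2.700000, DF = 0.928175, PV = 2.506072
  t = 3.5000: CF_t = 2.700000, DF = 0.916716, PV = 2.475133
  t = 4.0000: CF_t = 2.700000, DF = 0.905398, PV = 2.444576
  t = 4.5000: CF_t = 2.700000, DF = 0.894221, PV = 2.414396
  t = 5.0000: CF_t = 2.700000, DF = 0.883181, PV = 2.384589
  t = 5.5000: CF_t = 2.700000, DF = 0.872277, PV = 2.355149
  t = 6.0000: CF_t = 2.700000, DF = 0.861509, PV = 2.326073
  t = 6.5000: CF_t = 2.700000, DF = 0.850873, PV = 2.297356
  t = 7.0000: CF_t = 2.700000, DF = 0.840368, PV = 2.268994
  t = 7.5000: CF_t = 2.700000, DF = 0.829993, PV = 2.240982
  t = 8.0000: CF_t = 2.700000, DF = 0.819746, PV = 2.213315
  t = 8.5000: CF_t = 2.700000, DF = 0.809626, PV = 2.185990
  t = 9.0000: CF_t = 2.700000, DF = 0.799631, PV = 2.159003
  t = 9.5000: CF_t = 2.700000, DF = 0.789759, PV = 2.132348
  t = 10.0000: CF_t = 102.700000, DF = 0.780009, PV = 80.106878
Price P = sum_t PV_t = 125.519008
Macaulay numerator sum_t t * PV_t:
  t * PV_t at t = 0.5000: 1.333333
  t * PV_t at t = 1.0000: 2.633745
  t * PV_t at t = 1.5000: 3.901844
  t * PV_t at t = 2.0000: 5.138231
  t * PV_t at t = 2.5000: 6.343495
  t * PV_t at t = 3.0000: 7.518216
  t * PV_t at t = 3.5000: 8.662966
  t * PV_t at t = 4.0000: 9.778303
  t * PV_t at t = 4.5000: 10.864781
  t * PV_t at t = 5.0000: 11.922943
  t * PV_t at t = 5.5000: 12.953320
  t * PV_t at t = 6.0000: 13.956439
  t * PV_t at t = 6.5000: 14.932816
  t * PV_t at t = 7.0000: 15.882957
  t * PV_t at t = 7.5000: 16.807362
  t * PV_t at t = 8.0000: 17.706521
  t * PV_t at t = 8.5000: 18.580917
  t * PV_t at t = 9.0000: 19.431025
  t * PV_t at t = 9.5000: 20.257310
  t * PV_t at t = 10.0000: 801.068779
Macaulay duration D = (sum_t t * PV_t) / P = 1019.675303 / 125.519008 = 8.123672


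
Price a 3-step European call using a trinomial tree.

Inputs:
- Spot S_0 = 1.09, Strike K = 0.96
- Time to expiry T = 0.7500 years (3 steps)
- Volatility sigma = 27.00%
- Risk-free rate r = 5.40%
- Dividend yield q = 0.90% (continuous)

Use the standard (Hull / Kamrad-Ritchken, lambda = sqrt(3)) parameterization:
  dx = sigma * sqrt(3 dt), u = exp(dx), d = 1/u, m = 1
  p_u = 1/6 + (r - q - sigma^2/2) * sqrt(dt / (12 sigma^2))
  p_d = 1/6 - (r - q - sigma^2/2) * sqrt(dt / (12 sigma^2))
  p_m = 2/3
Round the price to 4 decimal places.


dt = T/N = 0.250000; dx = sigma*sqrt(3*dt) = 0.233827
u = exp(dx) = 1.263426; d = 1/u = 0.791499
p_u = 0.171237, p_m = 0.666667, p_d = 0.162096
Discount per step: exp(-r*dt) = 0.986591
Stock lattice S(k, j) with j the centered position index:
  k=0: S(0,+0) = 1.0900
  k=1: S(1,-1) = 0.8627; S(1,+0) = 1.0900; S(1,+1) = 1.3771
  k=2: S(2,-2) = 0.6829; S(2,-1) = 0.8627; S(2,+0) = 1.0900; S(2,+1) = 1.3771; S(2,+2) = 1.7399
  k=3: S(3,-3) = 0.5405; S(3,-2) = 0.6829; S(3,-1) = 0.8627; S(3,+0) = 1.0900; S(3,+1) = 1.3771; S(3,+2) = 1.7399; S(3,+3) = 2.1982
Terminal payoffs V(N, j) = max(S_T - K, 0):
  V(3,-3) = 0.000000; V(3,-2) = 0.000000; V(3,-1) = 0.000000; V(3,+0) = 0.130000; V(3,+1) = 0.417134; V(3,+2) = 0.779907; V(3,+3) = 1.238243
Backward induction: V(k, j) = exp(-r*dt) * [p_u * V(k+1, j+1) + p_m * V(k+1, j) + p_d * V(k+1, j-1)]
  V(2,-2) = exp(-r*dt) * [p_u*0.000000 + p_m*0.000000 + p_d*0.000000] = 0.000000
  V(2,-1) = exp(-r*dt) * [p_u*0.130000 + p_m*0.000000 + p_d*0.000000] = 0.021962
  V(2,+0) = exp(-r*dt) * [p_u*0.417134 + p_m*0.130000 + p_d*0.000000] = 0.155976
  V(2,+1) = exp(-r*dt) * [p_u*0.779907 + p_m*0.417134 + p_d*0.130000] = 0.426909
  V(2,+2) = exp(-r*dt) * [p_u*1.238243 + p_m*0.779907 + p_d*0.417134] = 0.788865
  V(1,-1) = exp(-r*dt) * [p_u*0.155976 + p_m*0.021962 + p_d*0.000000] = 0.040796
  V(1,+0) = exp(-r*dt) * [p_u*0.426909 + p_m*0.155976 + p_d*0.021962] = 0.178224
  V(1,+1) = exp(-r*dt) * [p_u*0.788865 + p_m*0.426909 + p_d*0.155976] = 0.439005
  V(0,+0) = exp(-r*dt) * [p_u*0.439005 + p_m*0.178224 + p_d*0.040796] = 0.197913

Answer: Price = V(0,0) = 0.1979


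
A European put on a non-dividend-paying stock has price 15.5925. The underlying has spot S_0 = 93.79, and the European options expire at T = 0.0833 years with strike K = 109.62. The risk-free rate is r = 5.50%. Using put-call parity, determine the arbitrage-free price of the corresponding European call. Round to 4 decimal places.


Put-call parity: C - P = S_0 * exp(-qT) - K * exp(-rT).
S_0 * exp(-qT) = 93.7900 * 1.00000000 = 93.79000000
K * exp(-rT) = 109.6200 * 0.99542898 = 109.11892468
C = P + S*exp(-qT) - K*exp(-rT)
C = 15.5925 + 93.79000000 - 109.11892468 = 0.2636

Answer: Call price = 0.2636


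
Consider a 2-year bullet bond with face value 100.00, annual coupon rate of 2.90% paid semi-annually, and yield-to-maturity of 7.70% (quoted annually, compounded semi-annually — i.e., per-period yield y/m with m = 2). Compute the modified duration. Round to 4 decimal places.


Coupon per period c = face * coupon_rate / m = 1.450000
Periods per year m = 2; per-period yield y/m = 0.038500
Number of cashflows N = 4
Cashflows (t years, CF_t, discount factor 1/(1+y/m)^(m*t), PV):
  t = 0.5000: CF_t = 1.450000, DF = 0.962927, PV = 1.396245
  t = 1.0000: CF_t = 1.450000, DF = 0.927229, PV = 1.344482
  t = 1.5000: CF_t = 1.450000, DF = 0.892854, PV = 1.294638
  t = 2.0000: CF_t = 101.450000, DF = 0.859754, PV = 87.222001
Price P = sum_t PV_t = 91.257366
First compute Macaulay numerator sum_t t * PV_t:
  t * PV_t at t = 0.5000: 0.698122
  t * PV_t at t = 1.0000: 1.344482
  t * PV_t at t = 1.5000: 1.941958
  t * PV_t at t = 2.0000: 174.444003
Macaulay duration D = 178.428565 / 91.257366 = 1.955224
Modified duration = D / (1 + y/m) = 1.955224 / (1 + 0.038500) = 1.882738

Answer: Modified duration = 1.8827


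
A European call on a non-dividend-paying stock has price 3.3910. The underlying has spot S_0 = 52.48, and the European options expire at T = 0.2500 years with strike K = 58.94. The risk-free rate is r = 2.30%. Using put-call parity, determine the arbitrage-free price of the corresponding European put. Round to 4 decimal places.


Answer: Put price = 9.5131

Derivation:
Put-call parity: C - P = S_0 * exp(-qT) - K * exp(-rT).
S_0 * exp(-qT) = 52.4800 * 1.00000000 = 52.48000000
K * exp(-rT) = 58.9400 * 0.99426650 = 58.60206749
P = C - S*exp(-qT) + K*exp(-rT)
P = 3.3910 - 52.48000000 + 58.60206749 = 9.5131


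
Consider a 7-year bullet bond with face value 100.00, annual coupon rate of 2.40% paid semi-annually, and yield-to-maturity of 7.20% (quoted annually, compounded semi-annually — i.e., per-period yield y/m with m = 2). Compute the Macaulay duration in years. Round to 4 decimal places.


Answer: Macaulay duration = 6.3777 years

Derivation:
Coupon per period c = face * coupon_rate / m = 1.200000
Periods per year m = 2; per-period yield y/m = 0.036000
Number of cashflows N = 14
Cashflows (t years, CF_t, discount factor 1/(1+y/m)^(m*t), PV):
  t = 0.5000: CF_t = 1.200000, DF = 0.965251, PV = 1.158301
  t = 1.0000: CF_t = 1.200000, DF = 0.931709, PV = 1.118051
  t = 1.5000: CF_t = 1.200000, DF = 0.899333, PV = 1.079200
  t = 2.0000: CF_t = 1.200000, DF = 0.868082, PV = 1.041699
  t = 2.5000: CF_t = 1.200000, DF = 0.837917, PV = 1.005501
  t = 3.0000: CF_t = 1.200000, DF = 0.808801, PV = 0.970561
  t = 3.5000: CF_t = 1.200000, DF = 0.780696, PV = 0.936835
  t = 4.0000: CF_t = 1.200000, DF = 0.753567, PV = 0.904281
  t = 4.5000: CF_t = 1.200000, DF = 0.727381, PV = 0.872858
  t = 5.0000: CF_t = 1.200000, DF = 0.702106, PV = 0.842527
  t = 5.5000: CF_t = 1.200000, DF = 0.677708, PV = 0.813250
  t = 6.0000: CF_t = 1.200000, DF = 0.654158, PV = 0.784990
  t = 6.5000: CF_t = 1.200000, DF = 0.631427, PV = 0.757712
  t = 7.0000: CF_t = 101.200000, DF = 0.609486, PV = 61.679939
Price P = sum_t PV_t = 73.965704
Macaulay numerator sum_t t * PV_t:
  t * PV_t at t = 0.5000: 0.579151
  t * PV_t at t = 1.0000: 1.118051
  t * PV_t at t = 1.5000: 1.618800
  t * PV_t at t = 2.0000: 2.083398
  t * PV_t at t = 2.5000: 2.513752
  t * PV_t at t = 3.0000: 2.911682
  t * PV_t at t = 3.5000: 3.278921
  t * PV_t at t = 4.0000: 3.617122
  t * PV_t at t = 4.5000: 3.927860
  t * PV_t at t = 5.0000: 4.212634
  t * PV_t at t = 5.5000: 4.472874
  t * PV_t at t = 6.0000: 4.709941
  t * PV_t at t = 6.5000: 4.925131
  t * PV_t at t = 7.0000: 431.759574
Macaulay duration D = (sum_t t * PV_t) / P = 471.728891 / 73.965704 = 6.377671


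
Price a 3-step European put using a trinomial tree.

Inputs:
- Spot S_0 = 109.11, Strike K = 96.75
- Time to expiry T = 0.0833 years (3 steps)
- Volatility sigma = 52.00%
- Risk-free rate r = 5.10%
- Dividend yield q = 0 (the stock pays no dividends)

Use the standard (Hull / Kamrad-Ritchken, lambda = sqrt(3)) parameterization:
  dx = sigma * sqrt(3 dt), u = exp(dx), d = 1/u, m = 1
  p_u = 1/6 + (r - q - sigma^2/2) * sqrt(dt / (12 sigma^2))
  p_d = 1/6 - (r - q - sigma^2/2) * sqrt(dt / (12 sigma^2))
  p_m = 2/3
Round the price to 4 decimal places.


dt = T/N = 0.027767; dx = sigma*sqrt(3*dt) = 0.150081
u = exp(dx) = 1.161928; d = 1/u = 0.860638
p_u = 0.158878, p_m = 0.666667, p_d = 0.174456
Discount per step: exp(-r*dt) = 0.998585
Stock lattice S(k, j) with j the centered position index:
  k=0: S(0,+0) = 109.1100
  k=1: S(1,-1) = 93.9042; S(1,+0) = 109.1100; S(1,+1) = 126.7780
  k=2: S(2,-2) = 80.8176; S(2,-1) = 93.9042; S(2,+0) = 109.1100; S(2,+1) = 126.7780; S(2,+2) = 147.3070
  k=3: S(3,-3) = 69.5547; S(3,-2) = 80.8176; S(3,-1) = 93.9042; S(3,+0) = 109.1100; S(3,+1) = 126.7780; S(3,+2) = 147.3070; S(3,+3) = 171.1602
Terminal payoffs V(N, j) = max(K - S_T, 0):
  V(3,-3) = 27.195306; V(3,-2) = 15.932425; V(3,-1) = 2.845763; V(3,+0) = 0.000000; V(3,+1) = 0.000000; V(3,+2) = 0.000000; V(3,+3) = 0.000000
Backward induction: V(k, j) = exp(-r*dt) * [p_u * V(k+1, j+1) + p_m * V(k+1, j) + p_d * V(k+1, j-1)]
  V(2,-2) = exp(-r*dt) * [p_u*2.845763 + p_m*15.932425 + p_d*27.195306] = 15.795735
  V(2,-1) = exp(-r*dt) * [p_u*0.000000 + p_m*2.845763 + p_d*15.932425] = 4.670059
  V(2,+0) = exp(-r*dt) * [p_u*0.000000 + p_m*0.000000 + p_d*2.845763] = 0.495757
  V(2,+1) = exp(-r*dt) * [p_u*0.000000 + p_m*0.000000 + p_d*0.000000] = 0.000000
  V(2,+2) = exp(-r*dt) * [p_u*0.000000 + p_m*0.000000 + p_d*0.000000] = 0.000000
  V(1,-1) = exp(-r*dt) * [p_u*0.495757 + p_m*4.670059 + p_d*15.795735] = 5.939376
  V(1,+0) = exp(-r*dt) * [p_u*0.000000 + p_m*0.495757 + p_d*4.670059] = 1.143602
  V(1,+1) = exp(-r*dt) * [p_u*0.000000 + p_m*0.000000 + p_d*0.495757] = 0.086365
  V(0,+0) = exp(-r*dt) * [p_u*0.086365 + p_m*1.143602 + p_d*5.939376] = 1.809716

Answer: Price = V(0,0) = 1.8097
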